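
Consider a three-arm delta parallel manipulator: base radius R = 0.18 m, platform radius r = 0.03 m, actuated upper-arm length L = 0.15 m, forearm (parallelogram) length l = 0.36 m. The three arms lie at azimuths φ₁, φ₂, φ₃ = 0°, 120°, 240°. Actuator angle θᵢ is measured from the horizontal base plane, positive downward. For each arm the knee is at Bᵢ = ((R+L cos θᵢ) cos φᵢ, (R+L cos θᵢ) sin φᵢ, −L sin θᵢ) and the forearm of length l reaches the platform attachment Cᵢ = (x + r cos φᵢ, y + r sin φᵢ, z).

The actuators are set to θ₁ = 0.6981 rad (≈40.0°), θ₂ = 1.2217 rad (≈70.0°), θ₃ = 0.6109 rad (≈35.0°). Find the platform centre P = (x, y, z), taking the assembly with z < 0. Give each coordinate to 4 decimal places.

centre 1 = (0.2649·cos0.0°, 0.2649·sin0.0°, -0.0964) = (0.2649, 0.0000, -0.0964)
centre 2 = (0.2013·cos120.0°, 0.2013·sin120.0°, -0.1410) = (-0.1007, 0.1743, -0.1410)
φ3=240.0°: virtual centre (-0.1364, -0.2363, -0.0860), radius l
eliminate P² terms by subtracting sphere 1 from 2 and 3
plane₁₂: -0.7311x+0.3487y+-0.0891z = -0.0191
det = 0.6254;  x = 0.0131+-0.0557z,  y = -0.0273+0.1386z
quadratic in z: (1.0223)z²+(0.2133)z+(-0.0561)=0, √Δ=0.5245 → z ∈ {-0.3609, 0.1522}; z = -0.3609 (taking z<0)
x = 0.0332, y = -0.0773

(0.0332, -0.0773, -0.3609)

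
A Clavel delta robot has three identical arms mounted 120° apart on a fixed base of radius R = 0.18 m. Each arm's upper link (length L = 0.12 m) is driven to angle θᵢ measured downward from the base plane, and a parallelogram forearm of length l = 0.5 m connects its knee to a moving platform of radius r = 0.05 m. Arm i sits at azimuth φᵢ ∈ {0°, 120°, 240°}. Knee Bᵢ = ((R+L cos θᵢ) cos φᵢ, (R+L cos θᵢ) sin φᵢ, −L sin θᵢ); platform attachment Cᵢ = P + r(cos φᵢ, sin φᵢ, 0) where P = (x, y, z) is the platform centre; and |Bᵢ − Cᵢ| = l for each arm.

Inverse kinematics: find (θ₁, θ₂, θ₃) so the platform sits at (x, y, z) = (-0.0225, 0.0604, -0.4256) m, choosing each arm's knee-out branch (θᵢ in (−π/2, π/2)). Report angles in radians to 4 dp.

θ₁ = 0.0872, θ₂ = -0.3492, θ₃ = 0.1741

rotate P by −φ1: (-0.0225, 0.0604, -0.4256)
  e−x'=0.1525;  (l²−L²−(e−x')²−y'²−z²)/2L = 0.1148
  θ1 = atan2(B,A) + arccos(C/0.4521) = 0.0872
φ2=120.0° → target in arm frame (0.0636, -0.0107)
  e−x'=0.0664;  (l²−L²−(e−x')²−y'²−z²)/2L = 0.2081
  γ=atan2(-0.4256,0.0664)=-1.4159;  ψ=arccos(0.4830)=1.0667;  θ2=γ+ψ≈-0.3492
φ3=240.0° → target in arm frame (-0.0411, -0.0497)
  e−x'=0.1711;  (l²−L²−(e−x')²−y'²−z²)/2L = 0.0947
  θ3 = atan2(B,A) + arccos(C/0.4587) = 0.1741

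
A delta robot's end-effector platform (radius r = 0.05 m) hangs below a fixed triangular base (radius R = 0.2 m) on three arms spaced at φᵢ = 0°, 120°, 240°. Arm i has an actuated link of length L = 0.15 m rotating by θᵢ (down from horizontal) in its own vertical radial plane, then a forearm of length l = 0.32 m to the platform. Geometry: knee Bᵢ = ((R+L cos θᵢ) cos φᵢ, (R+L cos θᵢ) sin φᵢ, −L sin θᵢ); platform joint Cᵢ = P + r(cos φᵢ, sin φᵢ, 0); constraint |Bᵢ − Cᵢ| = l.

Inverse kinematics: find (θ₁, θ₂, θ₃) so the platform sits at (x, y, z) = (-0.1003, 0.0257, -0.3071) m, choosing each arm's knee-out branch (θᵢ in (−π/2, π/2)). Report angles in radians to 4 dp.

rotate P by −φ1: (-0.1003, 0.0257, -0.3071)
  A=0.2503, B=-0.3071, C=(l²−L²−A²−y'²−z²)/(2L)=-0.2591
  √(A²+B²)=0.3962;  θ1 = -0.8869+2.2835 ≈ 1.3966
φ2=120.0° → target in arm frame (0.0724, 0.0740)
  A cos θ + B sin θ = C:  0.0776·cos θ + -0.3071·sin θ = -0.0864
  θ2 = atan2(B,A) + arccos(C/0.3168) = 0.5236
arm 3 (φ=240.0°): x'=0.0279, y'=-0.0997
  e−x'=0.1221;  (l²−L²−(e−x')²−y'²−z²)/2L = -0.1309
  √(A²+B²)=0.3305;  θ3 = -1.1923+1.9780 ≈ 0.7856

θ₁ = 1.3966, θ₂ = 0.5236, θ₃ = 0.7856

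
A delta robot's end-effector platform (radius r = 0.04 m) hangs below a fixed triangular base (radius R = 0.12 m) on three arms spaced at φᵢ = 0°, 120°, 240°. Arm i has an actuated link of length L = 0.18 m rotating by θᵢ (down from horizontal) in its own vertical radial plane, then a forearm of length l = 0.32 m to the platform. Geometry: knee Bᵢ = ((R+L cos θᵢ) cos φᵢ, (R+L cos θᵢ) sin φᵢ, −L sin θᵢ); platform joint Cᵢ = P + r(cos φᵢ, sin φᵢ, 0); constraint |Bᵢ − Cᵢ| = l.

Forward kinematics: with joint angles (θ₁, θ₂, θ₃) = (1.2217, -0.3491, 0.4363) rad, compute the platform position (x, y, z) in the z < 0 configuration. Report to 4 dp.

(-0.1661, 0.0713, -0.2209)

φ1=0.0°: virtual centre (0.1416, 0.0000, -0.1691), radius l
centre 2 = (0.2491·cos120.0°, 0.2491·sin120.0°, 0.0616) = (-0.1246, 0.2158, 0.0616)
φ3=240.0°: virtual centre (-0.1216, -0.2106, -0.0761), radius l
eliminate P² terms by subtracting sphere 1 from 2 and 3
linear system: -0.5323x+0.4315y = 0.0172−0.4614z; -0.5263x+-0.4211y = 0.0163−0.1862z
Cramer: x(z) = -0.0316+0.6086z;  y(z) = 0.0009-0.3186z
sphere 1 gives Az²+Bz+C=0 with A=1.4719, B=0.1269, C=-0.0438;  B²−4AC=0.2740;  roots -0.2209, 0.1347;  negative root z = -0.2209
x = -0.1661, y = 0.0713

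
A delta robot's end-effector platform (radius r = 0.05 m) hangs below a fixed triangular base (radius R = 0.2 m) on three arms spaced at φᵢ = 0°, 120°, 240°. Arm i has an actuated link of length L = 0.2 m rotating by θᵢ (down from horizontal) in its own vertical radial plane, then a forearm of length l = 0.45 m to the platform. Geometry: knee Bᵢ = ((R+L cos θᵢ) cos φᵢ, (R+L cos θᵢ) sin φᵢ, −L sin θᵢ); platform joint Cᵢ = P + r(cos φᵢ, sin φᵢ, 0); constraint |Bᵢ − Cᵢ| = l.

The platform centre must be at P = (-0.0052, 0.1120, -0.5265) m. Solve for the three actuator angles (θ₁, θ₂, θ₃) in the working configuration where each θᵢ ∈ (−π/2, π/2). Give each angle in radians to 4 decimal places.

φ1=0.0° → target in arm frame (-0.0052, 0.1120)
  A cos θ + B sin θ = C:  0.1552·cos θ + -0.5265·sin θ = -0.3783
  √(A²+B²)=0.5489;  θ1 = -1.2841+2.3313 ≈ 1.0471
rotate P by −φ2: (0.0996, -0.0515, -0.5265)
  A cos θ + B sin θ = C:  0.0504·cos θ + -0.5265·sin θ = -0.2997
  θ2 = atan2(B,A) + arccos(C/0.5289) = 0.6980
arm 3 (φ=240.0°): x'=-0.0944, y'=-0.0605
  A cos θ + B sin θ = C:  0.2444·cos θ + -0.5265·sin θ = -0.4452
  √(A²+B²)=0.5805;  θ3 = -1.1362+2.4450 ≈ 1.3088

θ₁ = 1.0471, θ₂ = 0.6980, θ₃ = 1.3088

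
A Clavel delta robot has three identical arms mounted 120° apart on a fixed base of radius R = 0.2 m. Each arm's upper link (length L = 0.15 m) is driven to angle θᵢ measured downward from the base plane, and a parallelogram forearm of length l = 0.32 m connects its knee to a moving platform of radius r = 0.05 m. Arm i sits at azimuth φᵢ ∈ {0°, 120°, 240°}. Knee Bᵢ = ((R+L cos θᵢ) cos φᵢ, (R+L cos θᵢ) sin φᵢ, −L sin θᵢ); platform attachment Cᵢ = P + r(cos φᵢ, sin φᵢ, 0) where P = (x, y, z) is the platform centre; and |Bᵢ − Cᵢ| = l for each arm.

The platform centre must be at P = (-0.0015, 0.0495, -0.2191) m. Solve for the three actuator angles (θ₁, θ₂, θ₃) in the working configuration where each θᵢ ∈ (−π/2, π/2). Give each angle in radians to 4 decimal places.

θ₁ = 0.5236, θ₂ = 0.1744, θ₃ = 0.7850

rotate P by −φ1: (-0.0015, 0.0495, -0.2191)
  A cos θ + B sin θ = C:  0.1515·cos θ + -0.2191·sin θ = 0.0216
  √(A²+B²)=0.2664;  θ1 = -0.9658+1.4895 ≈ 0.5236
arm 2 (φ=120.0°): x'=0.0436, y'=-0.0235
  e−x'=0.1064;  (l²−L²−(e−x')²−y'²−z²)/2L = 0.0668
  γ=atan2(-0.2191,0.1064)=-1.1188;  ψ=arccos(0.2741)=1.2931;  θ2=γ+ψ≈0.1744
φ3=240.0° → target in arm frame (-0.0421, -0.0260)
  A cos θ + B sin θ = C:  0.1921·cos θ + -0.2191·sin θ = -0.0190
  √(A²+B²)=0.2914;  θ3 = -0.8509+1.6360 ≈ 0.7850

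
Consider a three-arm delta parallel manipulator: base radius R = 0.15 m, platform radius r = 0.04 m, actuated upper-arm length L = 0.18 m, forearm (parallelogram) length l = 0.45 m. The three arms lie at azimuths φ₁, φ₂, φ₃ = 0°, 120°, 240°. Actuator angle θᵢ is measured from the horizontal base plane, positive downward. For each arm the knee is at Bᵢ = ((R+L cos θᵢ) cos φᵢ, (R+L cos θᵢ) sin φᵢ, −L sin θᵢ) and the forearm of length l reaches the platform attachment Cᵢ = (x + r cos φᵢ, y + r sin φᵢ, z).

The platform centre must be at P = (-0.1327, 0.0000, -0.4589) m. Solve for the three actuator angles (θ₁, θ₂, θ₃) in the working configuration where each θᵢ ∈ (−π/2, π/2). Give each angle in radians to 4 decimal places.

θ₁ = 1.0472, θ₂ = 0.4365, θ₃ = 0.4365

rotate P by −φ1: (-0.1327, 0.0000, -0.4589)
  A=0.2427, B=-0.4589, C=(l²−L²−A²−y'²−z²)/(2L)=-0.2761
  γ=atan2(-0.4589,0.2427)=-1.0843;  ψ=arccos(-0.5318)=2.1316;  θ1=γ+ψ≈1.0472
φ2=120.0° → target in arm frame (0.0663, 0.1149)
  A=0.0437, B=-0.4589, C=(l²−L²−A²−y'²−z²)/(2L)=-0.1544
  γ=atan2(-0.4589,0.0437)=-1.4760;  ψ=arccos(-0.3351)=1.9125;  θ2=γ+ψ≈0.4365
rotate P by −φ3: (0.0664, -0.1149, -0.4589)
  A=0.0436, B=-0.4589, C=(l²−L²−A²−y'²−z²)/(2L)=-0.1544
  √(A²+B²)=0.4610;  θ3 = -1.4760+1.9125 ≈ 0.4365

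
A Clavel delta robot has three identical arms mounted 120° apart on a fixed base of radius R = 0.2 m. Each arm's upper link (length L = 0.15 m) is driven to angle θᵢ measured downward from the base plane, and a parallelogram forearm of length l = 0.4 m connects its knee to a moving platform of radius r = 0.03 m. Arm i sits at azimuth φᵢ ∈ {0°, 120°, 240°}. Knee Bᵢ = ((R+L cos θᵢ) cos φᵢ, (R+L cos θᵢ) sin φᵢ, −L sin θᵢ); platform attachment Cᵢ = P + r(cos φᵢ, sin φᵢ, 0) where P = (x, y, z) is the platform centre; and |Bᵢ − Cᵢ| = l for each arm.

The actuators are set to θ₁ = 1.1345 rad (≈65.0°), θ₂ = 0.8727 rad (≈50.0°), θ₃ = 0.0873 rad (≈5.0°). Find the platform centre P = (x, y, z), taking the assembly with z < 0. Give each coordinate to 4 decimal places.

arm 1 at φ=0.0°: ρ1 = 0.2334;  O1 = (0.2334, 0.0000, -0.1359)
arm 2 at φ=120.0°: ρ2 = 0.2664;  O2 = (-0.1332, 0.2307, -0.1149)
O3 = (0.3194·cos240.0°, 0.3194·sin240.0°, -0.0131) = (-0.1597, -0.2766, -0.0131)
subtract pairs → two planes through P
linear system: -0.7332x+0.4614y = 0.0112−0.0421z; -0.7862x+-0.5533y = 0.0293−0.2457z
Cramer: x(z) = -0.0257+0.1779z;  y(z) = -0.0164+0.1914z
sphere 1 gives Az²+Bz+C=0 with A=1.0683, B=0.1735, C=-0.0741;  B²−4AC=0.3469;  roots -0.3569, 0.1945;  negative root z = -0.3569
x = -0.0891, y = -0.0847

(-0.0891, -0.0847, -0.3569)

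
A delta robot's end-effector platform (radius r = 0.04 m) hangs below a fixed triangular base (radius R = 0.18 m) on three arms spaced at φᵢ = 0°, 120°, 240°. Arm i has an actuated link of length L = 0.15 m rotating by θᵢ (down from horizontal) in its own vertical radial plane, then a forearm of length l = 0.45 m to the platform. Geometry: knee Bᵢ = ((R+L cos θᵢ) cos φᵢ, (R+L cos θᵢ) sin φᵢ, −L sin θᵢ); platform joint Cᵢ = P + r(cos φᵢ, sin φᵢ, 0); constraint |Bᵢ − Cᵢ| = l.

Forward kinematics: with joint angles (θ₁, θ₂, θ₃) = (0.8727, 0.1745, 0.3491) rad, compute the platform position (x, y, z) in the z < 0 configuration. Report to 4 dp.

(-0.1006, 0.0224, -0.4123)

centre 1 = (0.2364·cos0.0°, 0.2364·sin0.0°, -0.1149) = (0.2364, 0.0000, -0.1149)
centre 2 = (0.2877·cos120.0°, 0.2877·sin120.0°, -0.0260) = (-0.1439, 0.2492, -0.0260)
arm 3 at φ=240.0°: ρ3 = 0.2810;  centre 3 = (-0.1405, -0.2433, -0.0513)
|centre ₂|²−|centre ₁|² = 0.0144;  |centre ₃|²−|centre ₁|² = 0.0125
linear system: -0.7606x+0.4983y = 0.0144−0.1777z; -0.7538x+-0.4866y = 0.0125−0.1272z
det = 0.7457;  x = -0.0177+0.2010z,  y = 0.0018+-0.0499z
sphere 1 gives Az²+Bz+C=0 with A=1.0429, B=0.1275, C=-0.1247;  B²−4AC=0.5365;  roots -0.4123, 0.2900;  negative root z = -0.4123
x = -0.1006, y = 0.0224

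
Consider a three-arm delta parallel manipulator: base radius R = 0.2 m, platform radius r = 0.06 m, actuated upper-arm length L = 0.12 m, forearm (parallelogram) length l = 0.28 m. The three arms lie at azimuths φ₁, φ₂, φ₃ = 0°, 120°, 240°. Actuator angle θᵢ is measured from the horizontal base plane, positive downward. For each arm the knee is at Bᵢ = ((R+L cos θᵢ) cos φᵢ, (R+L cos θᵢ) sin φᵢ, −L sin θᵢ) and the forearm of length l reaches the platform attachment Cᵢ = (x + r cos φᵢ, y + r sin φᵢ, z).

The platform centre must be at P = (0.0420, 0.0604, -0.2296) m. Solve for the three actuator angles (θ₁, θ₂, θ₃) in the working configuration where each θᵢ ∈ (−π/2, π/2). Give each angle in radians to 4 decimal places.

θ₁ = 0.4363, θ₂ = 0.5236, θ₃ = 1.2215

rotate P by −φ1: (0.0420, 0.0604, -0.2296)
  A=0.0980, B=-0.2296, C=(l²−L²−A²−y'²−z²)/(2L)=-0.0082
  √(A²+B²)=0.2496;  θ1 = -1.1674+1.6037 ≈ 0.4363
rotate P by −φ2: (0.0313, -0.0666, -0.2296)
  A=0.1087, B=-0.2296, C=(l²−L²−A²−y'²−z²)/(2L)=-0.0207
  θ2 = atan2(B,A) + arccos(C/0.2540) = 0.5236
φ3=240.0° → target in arm frame (-0.0733, 0.0062)
  A cos θ + B sin θ = C:  0.2133·cos θ + -0.2296·sin θ = -0.1427
  θ3 = atan2(B,A) + arccos(C/0.3134) = 1.2215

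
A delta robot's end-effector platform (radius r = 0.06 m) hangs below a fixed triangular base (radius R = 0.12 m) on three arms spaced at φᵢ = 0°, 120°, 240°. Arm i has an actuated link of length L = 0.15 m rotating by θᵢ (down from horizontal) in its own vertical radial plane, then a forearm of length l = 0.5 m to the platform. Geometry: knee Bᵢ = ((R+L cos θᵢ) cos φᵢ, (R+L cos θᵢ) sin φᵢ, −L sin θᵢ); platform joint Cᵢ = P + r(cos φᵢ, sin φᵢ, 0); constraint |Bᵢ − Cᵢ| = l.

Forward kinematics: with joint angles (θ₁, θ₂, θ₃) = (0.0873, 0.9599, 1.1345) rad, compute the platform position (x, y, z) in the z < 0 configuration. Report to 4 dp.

(0.2324, 0.0457, -0.5105)

φ1=0.0°: virtual centre (0.2094, 0.0000, -0.0131), radius l
centre 2 = (0.1460·cos120.0°, 0.1460·sin120.0°, -0.1229) = (-0.0730, 0.1265, -0.1229)
centre 3 = (0.1234·cos240.0°, 0.1234·sin240.0°, -0.1359) = (-0.0617, -0.1069, -0.1359)
subtract pairs → two planes through P
plane₁₂: -0.5649x+0.2529y+-0.2196z = -0.0076
Cramer: x(z) = 0.0164-0.4230z;  y(z) = 0.0066-0.0766z
quadratic in z: (1.1848)z²+(0.1884)z+(-0.2125)=0, √Δ=1.0212 → z ∈ {-0.5105, 0.3514}; z = -0.5105 (taking z<0)
x = 0.2324, y = 0.0457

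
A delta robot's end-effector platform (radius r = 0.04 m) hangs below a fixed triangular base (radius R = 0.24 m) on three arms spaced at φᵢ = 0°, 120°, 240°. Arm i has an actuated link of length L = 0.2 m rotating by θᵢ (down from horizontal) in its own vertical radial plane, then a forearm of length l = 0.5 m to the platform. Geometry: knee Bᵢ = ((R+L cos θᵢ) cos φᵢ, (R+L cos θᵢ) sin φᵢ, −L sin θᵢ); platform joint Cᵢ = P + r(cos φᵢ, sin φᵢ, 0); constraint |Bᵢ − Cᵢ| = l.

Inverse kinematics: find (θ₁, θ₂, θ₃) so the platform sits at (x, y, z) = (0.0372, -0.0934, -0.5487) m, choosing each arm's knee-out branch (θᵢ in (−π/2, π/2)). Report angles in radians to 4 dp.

θ₁ = 0.8728, θ₂ = 1.3089, θ₃ = 0.7855

rotate P by −φ1: (0.0372, -0.0934, -0.5487)
  e−x'=0.1628;  (l²−L²−(e−x')²−y'²−z²)/2L = -0.3157
  γ=atan2(-0.5487,0.1628)=-1.2824;  ψ=arccos(-0.5517)=2.1552;  θ1=γ+ψ≈0.8728
φ2=120.0° → target in arm frame (-0.0995, 0.0145)
  A cos θ + B sin θ = C:  0.2995·cos θ + -0.5487·sin θ = -0.4524
  γ=atan2(-0.5487,0.2995)=-1.0712;  ψ=arccos(-0.7238)=2.3800;  θ2=γ+ψ≈1.3089
rotate P by −φ3: (0.0623, 0.0789, -0.5487)
  e−x'=0.1377;  (l²−L²−(e−x')²−y'²−z²)/2L = -0.2907
  γ=atan2(-0.5487,0.1377)=-1.3249;  ψ=arccos(-0.5138)=2.1104;  θ3=γ+ψ≈0.7855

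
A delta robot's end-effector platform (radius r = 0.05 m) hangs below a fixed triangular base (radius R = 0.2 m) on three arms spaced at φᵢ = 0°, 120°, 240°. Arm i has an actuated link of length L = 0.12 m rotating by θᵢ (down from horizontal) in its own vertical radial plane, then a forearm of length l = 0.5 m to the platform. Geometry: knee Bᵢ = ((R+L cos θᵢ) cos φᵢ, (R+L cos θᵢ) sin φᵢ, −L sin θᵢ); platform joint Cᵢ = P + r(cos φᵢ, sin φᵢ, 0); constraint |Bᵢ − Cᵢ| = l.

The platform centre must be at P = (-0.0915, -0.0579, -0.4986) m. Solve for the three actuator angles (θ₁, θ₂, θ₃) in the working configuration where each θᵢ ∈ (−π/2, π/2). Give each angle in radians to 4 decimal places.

arm 1 (φ=0.0°): x'=-0.0915, y'=-0.0579
  A cos θ + B sin θ = C:  0.2415·cos θ + -0.4986·sin θ = -0.3112
  γ=atan2(-0.4986,0.2415)=-1.1197;  ψ=arccos(-0.5616)=2.1672;  θ1=γ+ψ≈1.0474
arm 2 (φ=120.0°): x'=-0.0044, y'=0.1082
  A=0.1544, B=-0.4986, C=(l²−L²−A²−y'²−z²)/(2L)=-0.2023
  γ=atan2(-0.4986,0.1544)=-1.2705;  ψ=arccos(-0.3875)=1.9687;  θ2=γ+ψ≈0.6982
φ3=240.0° → target in arm frame (0.0959, -0.0503)
  A cos θ + B sin θ = C:  0.0541·cos θ + -0.4986·sin θ = -0.0769
  √(A²+B²)=0.5015;  θ3 = -1.4627+1.7248 ≈ 0.2621

θ₁ = 1.0474, θ₂ = 0.6982, θ₃ = 0.2621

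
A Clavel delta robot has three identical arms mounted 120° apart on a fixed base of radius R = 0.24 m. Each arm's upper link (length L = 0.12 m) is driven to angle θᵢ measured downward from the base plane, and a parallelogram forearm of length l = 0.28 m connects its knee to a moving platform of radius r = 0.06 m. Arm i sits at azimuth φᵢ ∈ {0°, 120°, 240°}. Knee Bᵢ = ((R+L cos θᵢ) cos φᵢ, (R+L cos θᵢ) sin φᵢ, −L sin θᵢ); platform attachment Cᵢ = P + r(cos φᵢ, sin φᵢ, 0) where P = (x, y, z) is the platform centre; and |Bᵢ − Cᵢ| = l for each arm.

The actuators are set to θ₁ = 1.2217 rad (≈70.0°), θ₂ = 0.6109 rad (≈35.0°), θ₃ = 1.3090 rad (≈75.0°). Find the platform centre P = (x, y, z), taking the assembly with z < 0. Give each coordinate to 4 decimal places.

(-0.0221, 0.0536, -0.2408)

φ1=0.0°: virtual centre (0.2210, 0.0000, -0.1128), radius l
centre 2 = (0.2783·cos120.0°, 0.2783·sin120.0°, -0.0688) = (-0.1391, 0.2410, -0.0688)
arm 3 at φ=240.0°: e+L cos θ3 = 0.2111;  centre 3 = (-0.1055, -0.1828, -0.1159)
eliminate P² terms by subtracting sphere 1 from 2 and 3
plane₁₂: -0.7204x+0.4820y+0.0879z = 0.0206
Cramer: x(z) = -0.0100+0.0503z;  y(z) = 0.0278-0.1071z
quadratic in z: (1.0140)z²+(0.1963)z+(-0.0115)=0, √Δ=0.2920 → z ∈ {-0.2408, 0.0472}; z = -0.2408 (taking z<0)
x = -0.0221, y = 0.0536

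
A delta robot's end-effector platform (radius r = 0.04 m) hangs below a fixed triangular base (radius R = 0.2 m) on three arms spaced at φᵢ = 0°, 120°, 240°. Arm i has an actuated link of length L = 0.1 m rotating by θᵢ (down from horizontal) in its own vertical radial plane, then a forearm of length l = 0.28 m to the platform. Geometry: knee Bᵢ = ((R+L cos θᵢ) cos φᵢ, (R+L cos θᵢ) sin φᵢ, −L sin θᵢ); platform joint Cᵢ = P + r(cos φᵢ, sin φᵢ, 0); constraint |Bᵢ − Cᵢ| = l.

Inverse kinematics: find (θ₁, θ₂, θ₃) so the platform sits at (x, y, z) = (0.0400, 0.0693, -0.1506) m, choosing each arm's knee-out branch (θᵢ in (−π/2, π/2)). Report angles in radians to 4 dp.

rotate P by −φ1: (0.0400, 0.0693, -0.1506)
  e−x'=0.1200;  (l²−L²−(e−x')²−y'²−z²)/2L = 0.1326
  γ=atan2(-0.1506,0.1200)=-0.8980;  ψ=arccos(0.6885)=0.8113;  θ1=γ+ψ≈-0.0867
rotate P by −φ2: (0.0400, -0.0693, -0.1506)
  A cos θ + B sin θ = C:  0.1200·cos θ + -0.1506·sin θ = 0.1326
  θ2 = atan2(B,A) + arccos(C/0.1926) = -0.0870
φ3=240.0° → target in arm frame (-0.0800, 0.0000)
  A cos θ + B sin θ = C:  0.2400·cos θ + -0.1506·sin θ = -0.0594
  θ3 = atan2(B,A) + arccos(C/0.2834) = 1.2218

θ₁ = -0.0867, θ₂ = -0.0870, θ₃ = 1.2218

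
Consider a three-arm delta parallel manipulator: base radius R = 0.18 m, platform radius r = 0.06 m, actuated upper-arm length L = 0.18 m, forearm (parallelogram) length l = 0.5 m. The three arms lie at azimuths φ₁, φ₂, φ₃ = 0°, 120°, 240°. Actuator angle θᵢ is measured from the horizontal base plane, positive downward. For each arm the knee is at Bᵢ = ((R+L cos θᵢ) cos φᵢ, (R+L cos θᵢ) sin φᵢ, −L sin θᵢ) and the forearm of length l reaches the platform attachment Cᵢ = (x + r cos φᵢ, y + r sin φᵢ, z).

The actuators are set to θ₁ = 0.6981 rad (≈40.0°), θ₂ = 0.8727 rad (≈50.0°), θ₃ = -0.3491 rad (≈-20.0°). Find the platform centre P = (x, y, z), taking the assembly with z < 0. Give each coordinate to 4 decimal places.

(-0.0754, -0.1988, -0.4309)

arm 1 at φ=0.0°: e+L cos θ1 = 0.2579;  centre 1 = (0.2579, 0.0000, -0.1157)
arm 2 at φ=120.0°: e+L cos θ2 = 0.2357;  centre 2 = (-0.1178, 0.2041, -0.1379)
φ3=240.0°: virtual centre (-0.1446, -0.2504, 0.0616), radius l
eliminate P² terms by subtracting sphere 1 from 2 and 3
[-0.7515 0.4082 -0.0444]·P = -0.0053;  [-0.8049 -0.5008 0.3545]·P = 0.0075
Cramer: x(z) = -0.0006+0.1738z;  y(z) = -0.0141+0.4286z
into |P−centre ₁|² = l²: 1.2139z² + 0.1295z + -0.1696 = 0;  Δ = 0.8404;  z = -0.4309 or 0.3242 → z<0 root = -0.4309
x = -0.0754, y = -0.1988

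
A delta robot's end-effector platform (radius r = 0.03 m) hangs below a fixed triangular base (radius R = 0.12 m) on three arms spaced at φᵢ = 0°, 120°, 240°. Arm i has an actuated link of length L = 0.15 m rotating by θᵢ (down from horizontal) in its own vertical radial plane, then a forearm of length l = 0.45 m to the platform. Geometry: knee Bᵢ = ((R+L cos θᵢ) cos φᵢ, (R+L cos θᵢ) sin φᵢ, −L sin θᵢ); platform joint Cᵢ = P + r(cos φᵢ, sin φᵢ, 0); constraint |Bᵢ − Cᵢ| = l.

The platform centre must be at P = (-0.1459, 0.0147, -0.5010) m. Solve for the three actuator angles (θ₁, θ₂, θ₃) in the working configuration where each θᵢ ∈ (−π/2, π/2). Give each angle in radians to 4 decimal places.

θ₁ = 1.3090, θ₂ = 0.6111, θ₃ = 0.6981

φ1=0.0° → target in arm frame (-0.1459, 0.0147)
  A=0.2359, B=-0.5010, C=(l²−L²−A²−y'²−z²)/(2L)=-0.4229
  γ=atan2(-0.5010,0.2359)=-1.1307;  ψ=arccos(-0.7637)=2.4398;  θ1=γ+ψ≈1.3090
rotate P by −φ2: (0.0857, 0.1190, -0.5010)
  A cos θ + B sin θ = C:  0.0043·cos θ + -0.5010·sin θ = -0.2839
  √(A²+B²)=0.5010;  θ2 = -1.5622+2.1733 ≈ 0.6111
rotate P by −φ3: (0.0602, -0.1337, -0.5010)
  A=0.0298, B=-0.5010, C=(l²−L²−A²−y'²−z²)/(2L)=-0.2992
  γ=atan2(-0.5010,0.0298)=-1.5114;  ψ=arccos(-0.5962)=2.2095;  θ3=γ+ψ≈0.6981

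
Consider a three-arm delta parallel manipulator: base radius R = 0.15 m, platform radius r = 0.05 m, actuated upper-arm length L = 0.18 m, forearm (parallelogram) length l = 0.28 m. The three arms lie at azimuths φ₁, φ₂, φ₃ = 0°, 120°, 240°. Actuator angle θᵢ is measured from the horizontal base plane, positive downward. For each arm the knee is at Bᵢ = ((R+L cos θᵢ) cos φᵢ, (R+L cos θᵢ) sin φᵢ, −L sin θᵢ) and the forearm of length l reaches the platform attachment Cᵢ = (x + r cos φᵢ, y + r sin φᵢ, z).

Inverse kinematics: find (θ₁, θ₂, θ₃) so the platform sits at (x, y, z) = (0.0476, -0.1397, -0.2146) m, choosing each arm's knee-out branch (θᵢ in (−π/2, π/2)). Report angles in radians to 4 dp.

θ₁ = 0.5239, θ₂ = 1.3964, θ₃ = 0.1743

arm 1 (φ=0.0°): x'=0.0476, y'=-0.1397
  A cos θ + B sin θ = C:  0.0524·cos θ + -0.2146·sin θ = -0.0620
  γ=atan2(-0.2146,0.0524)=-1.3313;  ψ=arccos(-0.2806)=1.8552;  θ1=γ+ψ≈0.5239
φ2=120.0° → target in arm frame (-0.1448, 0.0286)
  e−x'=0.2448;  (l²−L²−(e−x')²−y'²−z²)/2L = -0.1689
  √(A²+B²)=0.3255;  θ2 = -0.7198+2.1162 ≈ 1.3964
φ3=240.0° → target in arm frame (0.0972, 0.1111)
  A=0.0028, B=-0.2146, C=(l²−L²−A²−y'²−z²)/(2L)=-0.0344
  θ3 = atan2(B,A) + arccos(C/0.2146) = 0.1743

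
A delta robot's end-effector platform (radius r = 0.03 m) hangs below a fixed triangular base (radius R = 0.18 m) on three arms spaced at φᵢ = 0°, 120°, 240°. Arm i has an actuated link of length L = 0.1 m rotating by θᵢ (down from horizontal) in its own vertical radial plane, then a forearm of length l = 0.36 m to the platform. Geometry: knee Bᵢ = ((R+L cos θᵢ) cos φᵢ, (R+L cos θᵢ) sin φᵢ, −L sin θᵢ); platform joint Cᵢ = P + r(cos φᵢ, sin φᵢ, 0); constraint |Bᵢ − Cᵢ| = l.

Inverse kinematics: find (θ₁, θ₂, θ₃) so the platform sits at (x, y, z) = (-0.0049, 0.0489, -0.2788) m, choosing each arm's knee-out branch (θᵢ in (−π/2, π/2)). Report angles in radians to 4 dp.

θ₁ = 0.2619, θ₂ = -0.1744, θ₃ = 0.5240

φ1=0.0° → target in arm frame (-0.0049, 0.0489)
  e−x'=0.1549;  (l²−L²−(e−x')²−y'²−z²)/2L = 0.0774
  θ1 = atan2(B,A) + arccos(C/0.3189) = 0.2619
rotate P by −φ2: (0.0448, -0.0202, -0.2788)
  A=0.1052, B=-0.2788, C=(l²−L²−A²−y'²−z²)/(2L)=0.1520
  γ=atan2(-0.2788,0.1052)=-1.2100;  ψ=arccos(0.5100)=1.0356;  θ2=γ+ψ≈-0.1744
φ3=240.0° → target in arm frame (-0.0399, -0.0287)
  A cos θ + B sin θ = C:  0.1899·cos θ + -0.2788·sin θ = 0.0249
  √(A²+B²)=0.3373;  θ3 = -0.9728+1.4968 ≈ 0.5240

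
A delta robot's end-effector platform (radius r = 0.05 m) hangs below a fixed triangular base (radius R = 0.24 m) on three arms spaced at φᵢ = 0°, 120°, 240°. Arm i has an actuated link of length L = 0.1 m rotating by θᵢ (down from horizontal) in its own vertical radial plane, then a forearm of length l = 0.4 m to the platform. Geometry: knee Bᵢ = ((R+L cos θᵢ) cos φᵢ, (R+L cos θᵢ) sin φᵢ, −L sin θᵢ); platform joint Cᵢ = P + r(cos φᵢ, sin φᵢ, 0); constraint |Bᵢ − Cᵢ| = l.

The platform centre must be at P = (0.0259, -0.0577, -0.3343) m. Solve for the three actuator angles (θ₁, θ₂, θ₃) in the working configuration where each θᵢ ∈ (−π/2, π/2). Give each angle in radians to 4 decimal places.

rotate P by −φ1: (0.0259, -0.0577, -0.3343)
  A cos θ + B sin θ = C:  0.1641·cos θ + -0.3343·sin θ = 0.0399
  √(A²+B²)=0.3724;  θ1 = -1.1145+1.4634 ≈ 0.3489
arm 2 (φ=120.0°): x'=-0.0629, y'=0.0064
  e−x'=0.2529;  (l²−L²−(e−x')²−y'²−z²)/2L = -0.1288
  θ2 = atan2(B,A) + arccos(C/0.4192) = 0.9601
rotate P by −φ3: (0.0370, 0.0513, -0.3343)
  A cos θ + B sin θ = C:  0.1530·cos θ + -0.3343·sin θ = 0.0611
  γ=atan2(-0.3343,0.1530)=-1.1416;  ψ=arccos(0.1661)=1.4040;  θ3=γ+ψ≈0.2623

θ₁ = 0.3489, θ₂ = 0.9601, θ₃ = 0.2623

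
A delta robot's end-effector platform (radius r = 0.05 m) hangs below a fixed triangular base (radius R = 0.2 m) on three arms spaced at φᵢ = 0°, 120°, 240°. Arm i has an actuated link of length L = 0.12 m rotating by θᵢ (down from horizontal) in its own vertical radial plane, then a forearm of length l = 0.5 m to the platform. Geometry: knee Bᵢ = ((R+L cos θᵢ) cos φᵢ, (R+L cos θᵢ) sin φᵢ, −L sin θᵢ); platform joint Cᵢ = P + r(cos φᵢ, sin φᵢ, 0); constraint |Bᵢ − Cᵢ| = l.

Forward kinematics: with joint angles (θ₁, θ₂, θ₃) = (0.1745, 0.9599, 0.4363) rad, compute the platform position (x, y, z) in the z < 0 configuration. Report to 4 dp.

φ1=0.0°: virtual centre (0.2682, 0.0000, -0.0208), radius l
φ2=120.0°: virtual centre (-0.1094, 0.1895, -0.0983), radius l
arm 3 at φ=240.0°: (R−r)+L cos θ3 = 0.2588;  centre 3 = (-0.1294, -0.2241, -0.0507)
|centre ₂|²−|centre ₁|² = -0.0148;  |centre ₃|²−|centre ₁|² = -0.0028
linear system: -0.7552x+0.3790y = -0.0148−-0.1549z; -0.7951x+-0.4482y = -0.0028−-0.0598z
det = 0.6398;  x = 0.0120+-0.1439z,  y = -0.0151+0.1220z
quadratic in z: (1.0356)z²+(0.1117)z+(-0.1837)=0, √Δ=0.8795 → z ∈ {-0.4786, 0.3707}; z = -0.4786 (taking z<0)
x = 0.0809, y = -0.0734

(0.0809, -0.0734, -0.4786)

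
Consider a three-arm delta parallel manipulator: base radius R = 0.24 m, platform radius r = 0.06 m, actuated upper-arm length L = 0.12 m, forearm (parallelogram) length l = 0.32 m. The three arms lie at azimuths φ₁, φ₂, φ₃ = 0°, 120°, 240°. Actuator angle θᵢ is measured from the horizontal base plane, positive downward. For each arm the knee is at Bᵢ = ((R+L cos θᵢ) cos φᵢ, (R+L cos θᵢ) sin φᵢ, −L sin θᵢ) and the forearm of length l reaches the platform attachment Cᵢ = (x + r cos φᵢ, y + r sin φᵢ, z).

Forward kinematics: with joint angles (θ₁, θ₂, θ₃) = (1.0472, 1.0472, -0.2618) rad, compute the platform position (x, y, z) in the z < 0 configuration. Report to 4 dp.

(-0.0475, -0.0822, -0.2180)

S1 = (0.2400·cos0.0°, 0.2400·sin0.0°, -0.1039) = (0.2400, 0.0000, -0.1039)
S2 = (0.2400·cos120.0°, 0.2400·sin120.0°, -0.1039) = (-0.1200, 0.2078, -0.1039)
arm 3 at φ=240.0°: (R−r)+L cos θ3 = 0.2959;  S3 = (-0.1480, -0.2563, 0.0311)
|S₂|²−|S₁|² = 0.0000;  |S₃|²−|S₁|² = 0.0201
linear system: -0.7200x+0.4157y = 0.0000−0.0000z; -0.7759x+-0.5125y = 0.0201−0.2700z
Cramer: x(z) = -0.0121+0.1623z;  y(z) = -0.0210+0.2811z
into |P−S₁|² = l²: 1.1053z² + 0.1142z + -0.0276 = 0;  Δ = 0.1351;  z = -0.2180 or 0.1146 → z<0 root = -0.2180
x = -0.0475, y = -0.0822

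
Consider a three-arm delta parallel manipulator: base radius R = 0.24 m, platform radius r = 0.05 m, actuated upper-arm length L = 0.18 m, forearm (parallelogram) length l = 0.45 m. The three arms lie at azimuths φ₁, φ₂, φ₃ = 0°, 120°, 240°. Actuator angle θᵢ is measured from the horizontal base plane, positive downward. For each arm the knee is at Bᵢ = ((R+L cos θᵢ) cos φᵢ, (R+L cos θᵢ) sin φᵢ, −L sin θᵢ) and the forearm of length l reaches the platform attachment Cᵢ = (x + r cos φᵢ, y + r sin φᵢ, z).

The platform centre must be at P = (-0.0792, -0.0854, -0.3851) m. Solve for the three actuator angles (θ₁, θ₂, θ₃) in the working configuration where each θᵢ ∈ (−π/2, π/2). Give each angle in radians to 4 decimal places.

θ₁ = 0.9598, θ₂ = 0.7854, θ₃ = 0.0876

arm 1 (φ=0.0°): x'=-0.0792, y'=-0.0854
  A cos θ + B sin θ = C:  0.2692·cos θ + -0.3851·sin θ = -0.1610
  γ=atan2(-0.3851,0.2692)=-0.9607;  ψ=arccos(-0.3427)=1.9206;  θ1=γ+ψ≈0.9598
arm 2 (φ=120.0°): x'=-0.0344, y'=0.1113
  A=0.2244, B=-0.3851, C=(l²−L²−A²−y'²−z²)/(2L)=-0.1137
  γ=atan2(-0.3851,0.2244)=-1.0433;  ψ=arccos(-0.2551)=1.8287;  θ2=γ+ψ≈0.7854
arm 3 (φ=240.0°): x'=0.1136, y'=-0.0259
  A cos θ + B sin θ = C:  0.0764·cos θ + -0.3851·sin θ = 0.0425
  γ=atan2(-0.3851,0.0764)=-1.3748;  ψ=arccos(0.1081)=1.4624;  θ3=γ+ψ≈0.0876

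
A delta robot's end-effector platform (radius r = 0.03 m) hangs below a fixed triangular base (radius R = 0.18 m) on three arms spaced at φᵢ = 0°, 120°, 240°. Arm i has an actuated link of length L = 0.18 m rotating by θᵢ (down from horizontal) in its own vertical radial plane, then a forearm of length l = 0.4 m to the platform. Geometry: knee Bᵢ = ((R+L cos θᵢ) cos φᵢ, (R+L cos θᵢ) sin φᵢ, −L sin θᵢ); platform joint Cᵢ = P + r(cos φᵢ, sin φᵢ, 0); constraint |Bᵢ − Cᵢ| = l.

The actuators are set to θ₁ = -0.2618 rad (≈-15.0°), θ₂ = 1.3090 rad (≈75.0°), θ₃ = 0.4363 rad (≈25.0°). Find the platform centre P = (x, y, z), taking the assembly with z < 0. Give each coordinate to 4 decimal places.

(0.1471, -0.1234, -0.2904)

O1 = (0.3239·cos0.0°, 0.3239·sin0.0°, 0.0466) = (0.3239, 0.0000, 0.0466)
φ2=120.0°: virtual centre (-0.0983, 0.1702, -0.1739), radius l
φ3=240.0°: virtual centre (-0.1566, -0.2712, -0.0761), radius l
subtract pairs → two planes through P
plane₁₂: -0.8443x+0.3405y+-0.4409z = -0.0382
Cramer: x(z) = 0.0278-0.4110z;  y(z) = -0.0433+0.2758z
into |P−O₁|² = l²: 1.2450z² + 0.1263z + -0.0683 = 0;  Δ = 0.3560;  z = -0.2904 or 0.1889 → z<0 root = -0.2904
x = 0.1471, y = -0.1234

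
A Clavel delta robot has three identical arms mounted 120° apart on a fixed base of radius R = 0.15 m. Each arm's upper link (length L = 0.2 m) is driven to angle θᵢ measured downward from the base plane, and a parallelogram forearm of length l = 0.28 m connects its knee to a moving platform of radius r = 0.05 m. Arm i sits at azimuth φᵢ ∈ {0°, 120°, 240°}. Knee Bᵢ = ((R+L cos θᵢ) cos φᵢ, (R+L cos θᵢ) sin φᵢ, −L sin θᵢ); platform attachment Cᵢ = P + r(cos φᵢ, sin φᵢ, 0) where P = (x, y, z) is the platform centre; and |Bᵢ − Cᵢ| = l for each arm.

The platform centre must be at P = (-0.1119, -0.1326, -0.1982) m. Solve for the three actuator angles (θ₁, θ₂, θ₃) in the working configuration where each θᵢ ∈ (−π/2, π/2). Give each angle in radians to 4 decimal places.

φ1=0.0° → target in arm frame (-0.1119, -0.1326)
  A=0.2119, B=-0.1982, C=(l²−L²−A²−y'²−z²)/(2L)=-0.1584
  θ1 = atan2(B,A) + arccos(C/0.2901) = 1.3964
rotate P by −φ2: (-0.0589, 0.1632, -0.1982)
  e−x'=0.1589;  (l²−L²−(e−x')²−y'²−z²)/2L = -0.1319
  θ2 = atan2(B,A) + arccos(C/0.2540) = 1.2218
rotate P by −φ3: (0.1708, -0.0306, -0.1982)
  A cos θ + B sin θ = C:  -0.0708·cos θ + -0.1982·sin θ = -0.0171
  θ3 = atan2(B,A) + arccos(C/0.2105) = -0.2618

θ₁ = 1.3964, θ₂ = 1.2218, θ₃ = -0.2618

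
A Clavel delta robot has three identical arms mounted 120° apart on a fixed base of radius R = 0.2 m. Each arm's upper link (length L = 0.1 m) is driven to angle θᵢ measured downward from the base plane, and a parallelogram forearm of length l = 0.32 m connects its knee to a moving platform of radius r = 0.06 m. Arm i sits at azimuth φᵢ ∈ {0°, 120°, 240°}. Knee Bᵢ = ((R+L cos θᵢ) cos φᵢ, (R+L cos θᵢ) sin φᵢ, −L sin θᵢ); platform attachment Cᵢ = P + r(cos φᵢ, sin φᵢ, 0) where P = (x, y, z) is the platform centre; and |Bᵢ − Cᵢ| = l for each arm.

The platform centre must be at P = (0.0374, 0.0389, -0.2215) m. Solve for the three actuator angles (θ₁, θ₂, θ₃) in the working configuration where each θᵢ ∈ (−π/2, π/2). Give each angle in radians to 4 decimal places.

θ₁ = -0.2621, θ₂ = -0.0005, θ₃ = 0.6101

rotate P by −φ1: (0.0374, 0.0389, -0.2215)
  e−x'=0.1026;  (l²−L²−(e−x')²−y'²−z²)/2L = 0.1565
  γ=atan2(-0.2215,0.1026)=-1.1370;  ψ=arccos(0.6411)=0.8749;  θ1=γ+ψ≈-0.2621
arm 2 (φ=120.0°): x'=0.0150, y'=-0.0518
  A=0.1250, B=-0.2215, C=(l²−L²−A²−y'²−z²)/(2L)=0.1251
  γ=atan2(-0.2215,0.1250)=-1.0570;  ψ=arccos(0.4919)=1.0565;  θ2=γ+ψ≈-0.0005
rotate P by −φ3: (-0.0524, 0.0129, -0.2215)
  A cos θ + B sin θ = C:  0.1924·cos θ + -0.2215·sin θ = 0.0308
  γ=atan2(-0.2215,0.1924)=-0.8556;  ψ=arccos(0.1049)=1.4657;  θ3=γ+ψ≈0.6101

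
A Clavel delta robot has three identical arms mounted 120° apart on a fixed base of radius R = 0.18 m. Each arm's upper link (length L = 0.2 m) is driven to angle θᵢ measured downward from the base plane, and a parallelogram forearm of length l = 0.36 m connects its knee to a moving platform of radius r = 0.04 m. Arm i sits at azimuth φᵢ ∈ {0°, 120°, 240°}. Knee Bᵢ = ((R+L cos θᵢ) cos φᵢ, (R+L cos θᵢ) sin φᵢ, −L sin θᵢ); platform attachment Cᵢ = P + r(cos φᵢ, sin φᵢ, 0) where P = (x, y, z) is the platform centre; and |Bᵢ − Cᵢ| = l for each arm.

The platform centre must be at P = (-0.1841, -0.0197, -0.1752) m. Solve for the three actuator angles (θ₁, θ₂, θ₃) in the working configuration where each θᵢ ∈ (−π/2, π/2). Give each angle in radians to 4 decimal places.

rotate P by −φ1: (-0.1841, -0.0197, -0.1752)
  e−x'=0.3241;  (l²−L²−(e−x')²−y'²−z²)/2L = -0.1163
  γ=atan2(-0.1752,0.3241)=-0.4956;  ψ=arccos(-0.3157)=1.8920;  θ1=γ+ψ≈1.3964
rotate P by −φ2: (0.0750, 0.1693, -0.1752)
  A=0.0650, B=-0.1752, C=(l²−L²−A²−y'²−z²)/(2L)=0.0651
  √(A²+B²)=0.1869;  θ2 = -1.2155+1.2152 ≈ -0.0002
arm 3 (φ=240.0°): x'=0.1091, y'=-0.1496
  A=0.0309, B=-0.1752, C=(l²−L²−A²−y'²−z²)/(2L)=0.0889
  γ=atan2(-0.1752,0.0309)=-1.3963;  ψ=arccos(0.4999)=1.0473;  θ3=γ+ψ≈-0.3490

θ₁ = 1.3964, θ₂ = -0.0002, θ₃ = -0.3490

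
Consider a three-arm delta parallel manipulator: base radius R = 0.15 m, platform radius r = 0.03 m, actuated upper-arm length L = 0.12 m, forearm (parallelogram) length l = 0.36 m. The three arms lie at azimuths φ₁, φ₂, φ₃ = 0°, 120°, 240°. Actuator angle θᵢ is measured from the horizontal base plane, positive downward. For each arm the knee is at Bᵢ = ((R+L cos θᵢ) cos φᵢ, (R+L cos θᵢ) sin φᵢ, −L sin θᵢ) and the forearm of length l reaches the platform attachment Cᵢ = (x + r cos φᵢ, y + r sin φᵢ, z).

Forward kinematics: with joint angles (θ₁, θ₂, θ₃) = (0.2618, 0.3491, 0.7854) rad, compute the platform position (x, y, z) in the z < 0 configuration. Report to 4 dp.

arm 1 at φ=0.0°: (R−r)+L cos θ1 = 0.2359;  centre 1 = (0.2359, 0.0000, -0.0311)
arm 2 at φ=120.0°: (R−r)+L cos θ2 = 0.2328;  centre 2 = (-0.1164, 0.2016, -0.0410)
arm 3 at φ=240.0°: (R−r)+L cos θ3 = 0.2049;  centre 3 = (-0.1024, -0.1774, -0.0849)
subtract pairs → two planes through P
[-0.7046 0.4032 -0.0200]·P = -0.0008;  [-0.6767 -0.3548 -0.1076]·P = -0.0075
Cramer: x(z) = 0.0063-0.0965z;  y(z) = 0.0091-0.1191z
quadratic in z: (1.0235)z²+(0.1043)z+(-0.0758)=0, √Δ=0.5668 → z ∈ {-0.3278, 0.2259}; z = -0.3278 (taking z<0)
x = 0.0379, y = 0.0481

(0.0379, 0.0481, -0.3278)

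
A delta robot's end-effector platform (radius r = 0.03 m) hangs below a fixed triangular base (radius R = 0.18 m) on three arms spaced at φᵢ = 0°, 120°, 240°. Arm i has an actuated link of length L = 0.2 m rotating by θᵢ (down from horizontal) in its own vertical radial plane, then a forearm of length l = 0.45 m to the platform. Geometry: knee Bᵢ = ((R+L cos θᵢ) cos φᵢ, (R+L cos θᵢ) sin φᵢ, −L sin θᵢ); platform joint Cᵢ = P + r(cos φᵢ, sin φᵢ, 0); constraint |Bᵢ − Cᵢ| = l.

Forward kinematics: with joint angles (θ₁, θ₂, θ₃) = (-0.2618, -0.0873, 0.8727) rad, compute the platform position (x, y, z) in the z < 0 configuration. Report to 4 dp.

φ1=0.0°: virtual centre (0.3432, 0.0000, 0.0518), radius l
centre 2 = (0.3492·cos120.0°, 0.3492·sin120.0°, 0.0174) = (-0.1746, 0.3024, 0.0174)
centre 3 = (0.2786·cos240.0°, 0.2786·sin240.0°, -0.1532) = (-0.1393, -0.2412, -0.1532)
|centre ₂|²−|centre ₁|² = 0.0018;  |centre ₃|²−|centre ₁|² = -0.0194
[-1.0356 0.6049 -0.0687]·P = 0.0018;  [-0.9649 -0.4825 -0.4100]·P = -0.0194
det = 1.0833;  x = 0.0100+-0.2595z,  y = 0.0202+-0.3307z
sphere 1 gives Az²+Bz+C=0 with A=1.1767, B=0.0560, C=-0.0884;  B²−4AC=0.4193;  roots -0.2990, 0.2513;  negative root z = -0.2990
x = 0.0876, y = 0.1190

(0.0876, 0.1190, -0.2990)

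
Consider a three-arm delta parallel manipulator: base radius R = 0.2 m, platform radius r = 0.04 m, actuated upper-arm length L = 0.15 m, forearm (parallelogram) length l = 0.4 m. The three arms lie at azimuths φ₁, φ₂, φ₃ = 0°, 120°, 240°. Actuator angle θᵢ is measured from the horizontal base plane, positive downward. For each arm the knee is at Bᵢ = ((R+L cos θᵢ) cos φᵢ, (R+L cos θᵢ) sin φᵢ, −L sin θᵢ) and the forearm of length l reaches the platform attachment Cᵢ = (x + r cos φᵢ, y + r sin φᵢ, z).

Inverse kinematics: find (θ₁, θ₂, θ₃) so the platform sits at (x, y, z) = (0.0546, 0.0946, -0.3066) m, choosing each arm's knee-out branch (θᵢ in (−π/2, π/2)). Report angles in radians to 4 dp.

θ₁ = 0.0877, θ₂ = 0.0876, θ₃ = 0.9597

rotate P by −φ1: (0.0546, 0.0946, -0.3066)
  A cos θ + B sin θ = C:  0.1054·cos θ + -0.3066·sin θ = 0.0781
  √(A²+B²)=0.3242;  θ1 = -1.2397+1.3274 ≈ 0.0877
rotate P by −φ2: (0.0546, -0.0946, -0.3066)
  A cos θ + B sin θ = C:  0.1054·cos θ + -0.3066·sin θ = 0.0782
  θ2 = atan2(B,A) + arccos(C/0.3242) = 0.0876
rotate P by −φ3: (-0.1092, 0.0000, -0.3066)
  e−x'=0.2692;  (l²−L²−(e−x')²−y'²−z²)/2L = -0.0966
  γ=atan2(-0.3066,0.2692)=-0.8502;  ψ=arccos(-0.2368)=1.8099;  θ3=γ+ψ≈0.9597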